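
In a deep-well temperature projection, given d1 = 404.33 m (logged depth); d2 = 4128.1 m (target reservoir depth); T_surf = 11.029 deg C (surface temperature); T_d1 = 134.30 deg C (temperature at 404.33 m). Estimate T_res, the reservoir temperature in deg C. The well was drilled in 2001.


Step 1: grad = (T_d1 - T_surf)/d1 * 1000 = (134.3 - 11.029)/404.33 * 1000 = 304.8772 deg C/km
Step 2: T_res = T_surf + grad*d2/1000 = 11.029 + 304.8772*4128.1/1000 = 1269.6 deg C
T_res = 1269.6 deg C


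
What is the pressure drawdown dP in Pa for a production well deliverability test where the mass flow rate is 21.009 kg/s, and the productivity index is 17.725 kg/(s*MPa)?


dP = mdot * 1000 / PI
dP = 21.009 * 1000 / 17.725
dP = 1185.275 kPa
Convert: 1185.275 kPa * 1000.0 = 1.1853e+06 Pa
dP = 1.1853e+06 Pa


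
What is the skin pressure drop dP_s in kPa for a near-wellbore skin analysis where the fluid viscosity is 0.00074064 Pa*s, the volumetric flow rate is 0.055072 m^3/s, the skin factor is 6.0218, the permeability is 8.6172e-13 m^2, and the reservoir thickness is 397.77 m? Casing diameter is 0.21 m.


dP_s = S * q * mu / (2*pi*k*hr) / 1000
dP_s = 6.0218 * 0.055072 * 0.00074064 / (2*pi*8.6172e-13*397.77) / 1000
dP_s = 114.05 kPa


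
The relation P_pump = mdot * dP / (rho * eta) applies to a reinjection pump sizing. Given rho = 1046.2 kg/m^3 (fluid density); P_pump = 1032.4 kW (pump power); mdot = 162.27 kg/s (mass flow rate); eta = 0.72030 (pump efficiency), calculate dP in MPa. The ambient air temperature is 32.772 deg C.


dP = P_pump * rho * eta / mdot
dP = 1032.4 * 1046.2 * 0.72030 / 162.27
dP = 4794.440 kPa
Convert: 4794.440 kPa * 0.001 = 4.7944 MPa
dP = 4.7944 MPa


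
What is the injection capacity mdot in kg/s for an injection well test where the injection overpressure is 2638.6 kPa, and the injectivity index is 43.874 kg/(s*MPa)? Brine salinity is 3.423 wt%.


mdot = II * dP / 1000
mdot = 43.874 * 2638.6 / 1000
mdot = 115.77 kg/s


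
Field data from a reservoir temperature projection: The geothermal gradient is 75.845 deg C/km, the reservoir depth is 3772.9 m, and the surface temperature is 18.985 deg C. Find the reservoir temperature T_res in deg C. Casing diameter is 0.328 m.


T_res = T_surf + grad * d / 1000
T_res = 18.985 + 75.845 * 3772.9 / 1000
T_res = 305.14 deg C


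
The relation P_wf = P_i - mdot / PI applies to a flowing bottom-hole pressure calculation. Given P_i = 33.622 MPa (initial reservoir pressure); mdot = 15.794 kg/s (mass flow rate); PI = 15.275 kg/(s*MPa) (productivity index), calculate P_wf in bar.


P_wf = P_i - mdot / PI
P_wf = 33.622 - 15.794 / 15.275
P_wf = 32.58802 MPa
Convert: 32.58802 MPa * 10.0 = 325.88 bar
P_wf = 325.88 bar


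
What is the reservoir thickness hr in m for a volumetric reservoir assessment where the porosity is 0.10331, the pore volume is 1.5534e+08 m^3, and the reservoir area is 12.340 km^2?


hr = Vp / (A * 1e6 * phi)
hr = 1.5534e+08 / (12.340 * 1e6 * 0.10331)
hr = 121.85 m


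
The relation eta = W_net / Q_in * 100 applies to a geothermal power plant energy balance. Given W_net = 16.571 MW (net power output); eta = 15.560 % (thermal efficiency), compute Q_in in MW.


Q_in = W_net / (eta / 100)
Q_in = 16.571 / (15.560 / 100)
Q_in = 106.50 MW


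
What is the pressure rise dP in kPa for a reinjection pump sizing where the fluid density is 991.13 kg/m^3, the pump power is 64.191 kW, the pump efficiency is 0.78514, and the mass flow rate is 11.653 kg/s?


dP = P_pump * rho * eta / mdot
dP = 64.191 * 991.13 * 0.78514 / 11.653
dP = 4286.6 kPa


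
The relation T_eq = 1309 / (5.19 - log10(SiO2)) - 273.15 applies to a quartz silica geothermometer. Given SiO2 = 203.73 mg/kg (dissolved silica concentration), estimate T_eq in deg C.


T_eq = 1309 / (5.19 - log10(SiO2)) - 273.15
T_eq = 1309 / (5.19 - log10(203.73)) - 273.15
T_eq = 181.21 deg C


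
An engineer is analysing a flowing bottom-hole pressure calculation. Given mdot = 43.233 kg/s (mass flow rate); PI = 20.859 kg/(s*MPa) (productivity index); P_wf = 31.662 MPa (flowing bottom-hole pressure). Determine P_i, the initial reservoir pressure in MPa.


P_i = P_wf + mdot / PI
P_i = 31.662 + 43.233 / 20.859
P_i = 33.735 MPa


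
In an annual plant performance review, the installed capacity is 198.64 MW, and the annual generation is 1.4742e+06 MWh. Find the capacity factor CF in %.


CF = E_a / (cap * 8760) * 100
CF = 1.4742e+06 / (198.64 * 8760) * 100
CF = 84.720 %


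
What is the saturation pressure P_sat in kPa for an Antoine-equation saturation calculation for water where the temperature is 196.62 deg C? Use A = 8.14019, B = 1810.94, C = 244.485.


P_sat = 10^(A - B/(C + T)) / 760 * 0.101325
P_sat = 10^(8.14019 - 1810.94/(244.485 + 196.62)) / 760 * 0.101325
P_sat = 1.444211 MPa
Convert: 1.444211 MPa * 1000.0 = 1444.2 kPa
P_sat = 1444.2 kPa


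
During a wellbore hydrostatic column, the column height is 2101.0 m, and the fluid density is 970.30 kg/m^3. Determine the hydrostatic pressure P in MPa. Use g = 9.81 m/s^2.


P = rho * g * h / 1e6
P = 970.30 * 9.81 * 2101.0 / 1e6
P = 19.999 MPa


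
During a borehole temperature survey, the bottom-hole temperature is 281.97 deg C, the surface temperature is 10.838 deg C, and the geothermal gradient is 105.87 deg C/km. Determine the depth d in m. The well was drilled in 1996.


d = (T_d - T_surf) / grad * 1000
d = (281.97 - 10.838) / 105.87 * 1000
d = 2561.0 m


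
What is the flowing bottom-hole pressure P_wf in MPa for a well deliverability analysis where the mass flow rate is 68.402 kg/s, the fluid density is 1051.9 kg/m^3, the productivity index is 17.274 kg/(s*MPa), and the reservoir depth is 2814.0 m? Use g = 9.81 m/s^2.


Step 1: P_i = rho*g*h/1e6 = 1051.9*9.81*2814.0/1e6 = 29.03806 MPa
Step 2: P_wf = P_i - mdot/PI = 29.03806 - 68.402/17.274 = 25.078 MPa
P_wf = 25.078 MPa


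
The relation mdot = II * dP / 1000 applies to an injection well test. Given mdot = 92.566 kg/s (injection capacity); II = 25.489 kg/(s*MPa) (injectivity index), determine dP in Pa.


dP = mdot * 1000 / II
dP = 92.566 * 1000 / 25.489
dP = 3631.606 kPa
Convert: 3631.606 kPa * 1000.0 = 3.6316e+06 Pa
dP = 3.6316e+06 Pa


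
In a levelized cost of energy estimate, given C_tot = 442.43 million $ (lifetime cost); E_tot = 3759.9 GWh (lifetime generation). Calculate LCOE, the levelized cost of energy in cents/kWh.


LCOE = C_tot / E_tot * 100
LCOE = 442.43 / 3759.9 * 100
LCOE = 11.767 cents/kWh


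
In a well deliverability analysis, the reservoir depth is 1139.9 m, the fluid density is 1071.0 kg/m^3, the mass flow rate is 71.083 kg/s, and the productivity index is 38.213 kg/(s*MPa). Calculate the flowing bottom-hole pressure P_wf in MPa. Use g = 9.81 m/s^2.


Step 1: P_i = rho*g*h/1e6 = 1071.0*9.81*1139.9/1e6 = 11.97637 MPa
Step 2: P_wf = P_i - mdot/PI = 11.97637 - 71.083/38.213 = 10.116 MPa
P_wf = 10.116 MPa


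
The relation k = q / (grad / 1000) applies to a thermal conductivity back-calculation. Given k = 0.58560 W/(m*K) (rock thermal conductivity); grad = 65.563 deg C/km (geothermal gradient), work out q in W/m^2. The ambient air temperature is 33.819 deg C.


q = k * grad / 1000
q = 0.58560 * 65.563 / 1000
q = 0.038394 W/m^2


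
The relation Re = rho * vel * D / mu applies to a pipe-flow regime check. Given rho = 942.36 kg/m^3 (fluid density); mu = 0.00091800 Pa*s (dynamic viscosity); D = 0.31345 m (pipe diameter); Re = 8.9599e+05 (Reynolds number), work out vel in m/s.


vel = Re * mu / (rho * D)
vel = 8.9599e+05 * 0.00091800 / (942.36 * 0.31345)
vel = 2.7846 m/s


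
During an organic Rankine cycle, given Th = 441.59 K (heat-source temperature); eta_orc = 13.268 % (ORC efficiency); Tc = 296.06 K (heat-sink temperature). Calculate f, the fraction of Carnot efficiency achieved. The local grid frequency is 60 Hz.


f = (eta_orc/100) / (1 - Tc/Th)
f = (13.268/100) / (1 - 296.06/441.59)
f = 0.40260


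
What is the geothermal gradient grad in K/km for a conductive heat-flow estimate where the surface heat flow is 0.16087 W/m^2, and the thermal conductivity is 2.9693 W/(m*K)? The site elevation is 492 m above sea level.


grad = q * 1000 / k
grad = 0.16087 * 1000 / 2.9693
grad = 54.17775 deg C/km
Convert: 54.17775 deg C/km * 1.0 = 54.178 K/km
grad = 54.178 K/km


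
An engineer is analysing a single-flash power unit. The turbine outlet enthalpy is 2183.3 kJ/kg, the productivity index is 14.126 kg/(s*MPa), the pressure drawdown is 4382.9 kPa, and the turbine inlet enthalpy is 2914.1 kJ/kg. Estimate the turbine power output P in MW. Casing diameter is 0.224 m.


Step 1: mdot = PI * dP / 1000 = 14.126 * 4382.9 / 1000 = 61.91285 kg/s
Step 2: P = mdot*(h_in - h_out)/1000 = 61.91285*(2914.1 - 2183.3)/1000 = 45.246 MW
P = 45.246 MW


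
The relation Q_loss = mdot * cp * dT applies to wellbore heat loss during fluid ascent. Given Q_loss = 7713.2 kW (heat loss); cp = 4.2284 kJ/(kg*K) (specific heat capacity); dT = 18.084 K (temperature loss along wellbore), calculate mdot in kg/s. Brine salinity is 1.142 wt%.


mdot = Q_loss / (cp * dT)
mdot = 7713.2 / (4.2284 * 18.084)
mdot = 100.87 kg/s


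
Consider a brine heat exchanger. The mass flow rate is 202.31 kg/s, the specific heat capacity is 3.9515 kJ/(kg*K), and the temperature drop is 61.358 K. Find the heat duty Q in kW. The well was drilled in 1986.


Q = mdot * cp * dT / 1000
Q = 202.31 * 3.9515 * 61.358 / 1000
Q = 49.05130 MW
Convert: 49.05130 MW * 1000.0 = 49051 kW
Q = 49051 kW


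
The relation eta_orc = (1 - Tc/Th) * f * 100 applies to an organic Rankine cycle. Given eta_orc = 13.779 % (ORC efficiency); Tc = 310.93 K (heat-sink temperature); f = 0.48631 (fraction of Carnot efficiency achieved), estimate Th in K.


Th = Tc / (1 - (eta_orc/100)/f)
Th = 310.93 / (1 - (13.779/100)/0.48631)
Th = 433.86 K


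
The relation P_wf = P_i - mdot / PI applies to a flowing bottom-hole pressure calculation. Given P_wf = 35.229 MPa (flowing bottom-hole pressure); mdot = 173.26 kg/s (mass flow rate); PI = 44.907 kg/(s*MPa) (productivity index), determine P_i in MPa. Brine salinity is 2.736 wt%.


P_i = P_wf + mdot / PI
P_i = 35.229 + 173.26 / 44.907
P_i = 39.087 MPa


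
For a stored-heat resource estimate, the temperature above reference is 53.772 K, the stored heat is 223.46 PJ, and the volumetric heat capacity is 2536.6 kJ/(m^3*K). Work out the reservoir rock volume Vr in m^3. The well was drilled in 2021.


Vr = Q_s * 1e12 / (rhoc * dT)
Vr = 223.46 * 1e12 / (2536.6 * 53.772)
Vr = 1.6383e+09 m^3


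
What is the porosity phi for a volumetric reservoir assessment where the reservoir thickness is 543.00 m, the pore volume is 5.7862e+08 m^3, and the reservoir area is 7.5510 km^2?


phi = Vp / (A * 1e6 * hr)
phi = 5.7862e+08 / (7.5510 * 1e6 * 543.00)
phi = 0.14112


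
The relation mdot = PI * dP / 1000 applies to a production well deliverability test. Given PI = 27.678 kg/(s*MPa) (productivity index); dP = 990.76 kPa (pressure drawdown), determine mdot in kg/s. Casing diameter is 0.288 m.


mdot = PI * dP / 1000
mdot = 27.678 * 990.76 / 1000
mdot = 27.422 kg/s


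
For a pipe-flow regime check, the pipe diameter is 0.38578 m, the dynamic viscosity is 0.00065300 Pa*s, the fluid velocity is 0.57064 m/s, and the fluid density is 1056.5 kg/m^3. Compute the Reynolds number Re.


Re = rho * vel * D / mu
Re = 1056.5 * 0.57064 * 0.38578 / 0.00065300
Re = 3.5617e+05


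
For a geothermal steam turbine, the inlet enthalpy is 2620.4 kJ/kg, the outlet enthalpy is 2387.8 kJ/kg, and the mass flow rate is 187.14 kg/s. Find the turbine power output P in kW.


P = mdot * (h_in - h_out) / 1000
P = 187.14 * (2620.4 - 2387.8) / 1000
P = 43.52876 MW
Convert: 43.52876 MW * 1000.0 = 43529 kW
P = 43529 kW


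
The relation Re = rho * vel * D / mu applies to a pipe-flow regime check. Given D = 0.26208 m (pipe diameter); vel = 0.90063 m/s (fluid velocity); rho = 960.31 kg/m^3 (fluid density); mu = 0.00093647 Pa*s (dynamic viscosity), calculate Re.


Re = rho * vel * D / mu
Re = 960.31 * 0.90063 * 0.26208 / 0.00093647
Re = 2.4205e+05


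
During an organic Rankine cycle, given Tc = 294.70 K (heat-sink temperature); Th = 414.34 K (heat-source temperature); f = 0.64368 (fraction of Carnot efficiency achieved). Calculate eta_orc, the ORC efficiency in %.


eta_orc = (1 - Tc/Th) * f * 100
eta_orc = (1 - 294.70/414.34) * 0.64368 * 100
eta_orc = 18.586 %


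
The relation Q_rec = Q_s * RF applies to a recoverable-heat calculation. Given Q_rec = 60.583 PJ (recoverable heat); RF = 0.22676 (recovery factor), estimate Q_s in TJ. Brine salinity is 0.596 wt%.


Q_s = Q_rec / RF
Q_s = 60.583 / 0.22676
Q_s = 267.1679 PJ
Convert: 267.1679 PJ * 1000.0 = 2.6717e+05 TJ
Q_s = 2.6717e+05 TJ


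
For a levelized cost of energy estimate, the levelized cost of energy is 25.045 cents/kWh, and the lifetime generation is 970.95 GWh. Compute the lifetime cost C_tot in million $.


C_tot = LCOE / 100 * E_tot
C_tot = 25.045 / 100 * 970.95
C_tot = 243.17 million $


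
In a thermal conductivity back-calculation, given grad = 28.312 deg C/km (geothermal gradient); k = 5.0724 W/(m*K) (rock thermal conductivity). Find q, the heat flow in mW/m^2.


q = k * grad / 1000
q = 5.0724 * 28.312 / 1000
q = 0.1436098 W/m^2
Convert: 0.1436098 W/m^2 * 1000.0 = 143.61 mW/m^2
q = 143.61 mW/m^2


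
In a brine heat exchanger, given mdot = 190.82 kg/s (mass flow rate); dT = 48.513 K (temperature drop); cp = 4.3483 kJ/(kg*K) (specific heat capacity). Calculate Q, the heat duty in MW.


Q = mdot * cp * dT / 1000
Q = 190.82 * 4.3483 * 48.513 / 1000
Q = 40.253 MW


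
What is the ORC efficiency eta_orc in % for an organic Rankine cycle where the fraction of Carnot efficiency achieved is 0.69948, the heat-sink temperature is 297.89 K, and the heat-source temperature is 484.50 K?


eta_orc = (1 - Tc/Th) * f * 100
eta_orc = (1 - 297.89/484.50) * 0.69948 * 100
eta_orc = 26.941 %


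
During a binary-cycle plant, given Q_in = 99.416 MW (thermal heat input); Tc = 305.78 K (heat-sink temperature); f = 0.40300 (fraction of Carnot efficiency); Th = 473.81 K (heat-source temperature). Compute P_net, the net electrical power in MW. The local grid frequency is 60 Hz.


Step 1: eta = (1 - Tc/Th)*f = (1 - 305.78/473.81)*0.403 = 0.1429182
Step 2: P_net = eta * Q_in = 0.1429182 * 99.416 = 14.208 MW
P_net = 14.208 MW


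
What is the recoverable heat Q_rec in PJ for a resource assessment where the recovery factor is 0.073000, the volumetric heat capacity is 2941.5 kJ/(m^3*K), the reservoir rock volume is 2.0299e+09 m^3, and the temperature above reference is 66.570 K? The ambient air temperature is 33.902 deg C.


Step 1: Q_s = Vr*rhoc*dT/1e12 = 2.0299e+09*2941.5*66.57/1e12 = 397.4862 PJ
Step 2: Q_rec = Q_s * RF = 397.4862 * 0.073 = 29.016 PJ
Q_rec = 29.016 PJ


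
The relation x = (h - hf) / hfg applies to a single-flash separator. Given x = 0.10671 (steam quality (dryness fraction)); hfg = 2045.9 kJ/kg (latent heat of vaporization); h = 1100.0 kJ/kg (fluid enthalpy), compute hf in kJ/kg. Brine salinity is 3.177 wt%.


hf = h - x * hfg
hf = 1100.0 - 0.10671 * 2045.9
hf = 881.68 kJ/kg


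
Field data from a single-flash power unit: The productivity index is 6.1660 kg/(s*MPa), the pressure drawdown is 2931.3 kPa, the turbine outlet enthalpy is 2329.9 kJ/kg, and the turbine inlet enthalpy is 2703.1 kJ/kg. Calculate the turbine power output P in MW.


Step 1: mdot = PI * dP / 1000 = 6.166 * 2931.3 / 1000 = 18.07440 kg/s
Step 2: P = mdot*(h_in - h_out)/1000 = 18.07440*(2703.1 - 2329.9)/1000 = 6.7454 MW
P = 6.7454 MW


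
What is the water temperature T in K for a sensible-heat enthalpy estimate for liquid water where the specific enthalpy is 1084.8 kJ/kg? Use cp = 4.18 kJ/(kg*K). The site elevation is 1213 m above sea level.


T = h / cp
T = 1084.8 / 4.18
T = 259.5215 deg C
Convert to K: 259.5215 + 273.15 = 532.67 K
T = 532.67 K


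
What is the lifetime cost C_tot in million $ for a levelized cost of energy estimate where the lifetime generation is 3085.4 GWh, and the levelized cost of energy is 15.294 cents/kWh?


C_tot = LCOE / 100 * E_tot
C_tot = 15.294 / 100 * 3085.4
C_tot = 471.88 million $


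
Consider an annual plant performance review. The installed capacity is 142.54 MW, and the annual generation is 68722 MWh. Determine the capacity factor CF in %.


CF = E_a / (cap * 8760) * 100
CF = 68722 / (142.54 * 8760) * 100
CF = 5.5037 %


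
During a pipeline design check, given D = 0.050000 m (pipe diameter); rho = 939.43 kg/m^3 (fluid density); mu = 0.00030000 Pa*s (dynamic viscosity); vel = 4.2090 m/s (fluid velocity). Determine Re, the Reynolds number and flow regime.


Step 1: Re = rho*vel*D/mu = 939.43*4.209*0.05/0.0003 = 6.5901e+05
Step 2: Re = 6.5901e+05 > 4000, so flow is turbulent.
Re = 6.5901e+05 (turbulent)


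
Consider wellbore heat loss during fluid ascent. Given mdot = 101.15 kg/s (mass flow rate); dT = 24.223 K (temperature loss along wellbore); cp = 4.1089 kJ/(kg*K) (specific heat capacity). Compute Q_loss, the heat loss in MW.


Q_loss = mdot * cp * dT
Q_loss = 101.15 * 4.1089 * 24.223
Q_loss = 10067.45 kW
Convert: 10067.45 kW * 0.001 = 10.067 MW
Q_loss = 10.067 MW


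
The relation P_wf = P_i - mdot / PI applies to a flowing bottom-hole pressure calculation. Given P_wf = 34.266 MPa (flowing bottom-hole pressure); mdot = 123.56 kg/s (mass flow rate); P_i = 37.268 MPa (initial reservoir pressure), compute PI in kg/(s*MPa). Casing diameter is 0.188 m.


PI = mdot / (P_i - P_wf)
PI = 123.56 / (37.268 - 34.266)
PI = 41.159 kg/(s*MPa)


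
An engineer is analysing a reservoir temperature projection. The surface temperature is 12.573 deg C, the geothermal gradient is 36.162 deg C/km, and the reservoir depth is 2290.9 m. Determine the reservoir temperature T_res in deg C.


T_res = T_surf + grad * d / 1000
T_res = 12.573 + 36.162 * 2290.9 / 1000
T_res = 95.417 deg C


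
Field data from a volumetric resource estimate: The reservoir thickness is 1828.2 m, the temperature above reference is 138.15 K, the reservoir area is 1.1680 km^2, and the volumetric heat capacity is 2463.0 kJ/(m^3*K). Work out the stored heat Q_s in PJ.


Step 1: Vr = A*1e6*hr = 1.168*1e6*1828.2 = 2.135338e+09 m^3
Step 2: Q_s = Vr*rhoc*dT/1e12 = 2.135338e+09*2463.0*138.15/1e12 = 726.58 PJ
Q_s = 726.58 PJ


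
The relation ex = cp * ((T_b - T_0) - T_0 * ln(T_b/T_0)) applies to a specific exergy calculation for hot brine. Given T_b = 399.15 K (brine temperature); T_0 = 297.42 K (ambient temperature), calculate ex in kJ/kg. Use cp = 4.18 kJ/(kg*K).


ex = cp * ((T_b - T_0) - T_0 * ln(T_b/T_0))
ex = 4.18 * ((399.15 - 297.42) - 297.42 * ln(399.15/297.42))
ex = 59.487 kJ/kg


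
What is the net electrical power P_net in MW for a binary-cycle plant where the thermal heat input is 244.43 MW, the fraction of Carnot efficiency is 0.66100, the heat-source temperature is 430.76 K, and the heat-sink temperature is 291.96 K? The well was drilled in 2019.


Step 1: eta = (1 - Tc/Th)*f = (1 - 291.96/430.76)*0.661 = 0.2129882
Step 2: P_net = eta * Q_in = 0.2129882 * 244.43 = 52.061 MW
P_net = 52.061 MW


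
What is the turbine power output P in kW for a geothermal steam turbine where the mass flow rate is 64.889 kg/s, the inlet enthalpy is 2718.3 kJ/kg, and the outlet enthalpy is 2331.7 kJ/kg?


P = mdot * (h_in - h_out) / 1000
P = 64.889 * (2718.3 - 2331.7) / 1000
P = 25.08609 MW
Convert: 25.08609 MW * 1000.0 = 25086 kW
P = 25086 kW


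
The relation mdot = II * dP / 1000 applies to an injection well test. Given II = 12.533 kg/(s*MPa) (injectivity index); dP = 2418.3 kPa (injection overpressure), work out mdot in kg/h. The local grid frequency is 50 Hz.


mdot = II * dP / 1000
mdot = 12.533 * 2418.3 / 1000
mdot = 30.30855 kg/s
Convert: 30.30855 kg/s * 3600.0 = 1.0911e+05 kg/h
mdot = 1.0911e+05 kg/h


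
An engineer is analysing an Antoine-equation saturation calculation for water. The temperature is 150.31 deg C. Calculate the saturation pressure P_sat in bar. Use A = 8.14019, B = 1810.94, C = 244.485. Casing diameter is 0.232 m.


P_sat = 10^(A - B/(C + T)) / 760 * 0.101325
P_sat = 10^(8.14019 - 1810.94/(244.485 + 150.31)) / 760 * 0.101325
P_sat = 0.4764904 MPa
Convert: 0.4764904 MPa * 10.0 = 4.7649 bar
P_sat = 4.7649 bar


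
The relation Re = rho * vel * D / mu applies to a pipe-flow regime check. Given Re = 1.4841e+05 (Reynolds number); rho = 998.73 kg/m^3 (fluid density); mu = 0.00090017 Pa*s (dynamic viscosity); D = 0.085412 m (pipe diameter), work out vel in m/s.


vel = Re * mu / (rho * D)
vel = 1.4841e+05 * 0.00090017 / (998.73 * 0.085412)
vel = 1.5661 m/s


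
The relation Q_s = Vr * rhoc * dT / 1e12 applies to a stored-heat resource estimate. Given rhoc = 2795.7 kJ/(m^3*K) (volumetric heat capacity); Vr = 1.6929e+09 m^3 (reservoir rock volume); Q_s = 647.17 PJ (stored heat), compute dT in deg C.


dT = Q_s * 1e12 / (Vr * rhoc)
dT = 647.17 * 1e12 / (1.6929e+09 * 2795.7)
dT = 136.7403 K
Convert (temperature difference, 1 K = 1 deg C): 136.7403 K = 136.7403 deg C
dT = 136.74 deg C


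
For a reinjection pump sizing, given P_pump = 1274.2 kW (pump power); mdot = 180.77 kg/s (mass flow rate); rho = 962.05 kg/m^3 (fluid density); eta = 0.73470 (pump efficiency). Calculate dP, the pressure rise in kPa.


dP = P_pump * rho * eta / mdot
dP = 1274.2 * 962.05 * 0.73470 / 180.77
dP = 4982.2 kPa


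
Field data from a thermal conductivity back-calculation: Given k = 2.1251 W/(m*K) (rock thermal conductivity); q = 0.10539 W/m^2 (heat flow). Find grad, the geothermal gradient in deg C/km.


grad = q / k * 1000
grad = 0.10539 / 2.1251 * 1000
grad = 49.593 deg C/km


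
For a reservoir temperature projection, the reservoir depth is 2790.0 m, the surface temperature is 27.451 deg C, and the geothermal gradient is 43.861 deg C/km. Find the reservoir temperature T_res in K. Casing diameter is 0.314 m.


T_res = T_surf + grad * d / 1000
T_res = 27.451 + 43.861 * 2790.0 / 1000
T_res = 149.8232 deg C
Convert to K: 149.8232 + 273.15 = 422.97 K
T_res = 422.97 K


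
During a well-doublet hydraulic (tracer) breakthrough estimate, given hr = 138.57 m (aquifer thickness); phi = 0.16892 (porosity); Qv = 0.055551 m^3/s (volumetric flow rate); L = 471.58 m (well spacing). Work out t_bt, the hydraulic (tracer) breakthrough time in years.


t_bt = pi * hr * phi * L^2 / (3 * Qv) / (365.25*86400)
t_bt = pi * 138.57 * 0.16892 * 471.58^2 / (3 * 0.055551) / (365.25*86400)
t_bt = 3.1095 years


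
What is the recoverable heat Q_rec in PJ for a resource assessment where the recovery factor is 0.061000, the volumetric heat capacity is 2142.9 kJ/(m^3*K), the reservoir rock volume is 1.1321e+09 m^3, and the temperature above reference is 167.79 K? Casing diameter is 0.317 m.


Step 1: Q_s = Vr*rhoc*dT/1e12 = 1.1321e+09*2142.9*167.79/1e12 = 407.0547 PJ
Step 2: Q_rec = Q_s * RF = 407.0547 * 0.061 = 24.830 PJ
Q_rec = 24.830 PJ


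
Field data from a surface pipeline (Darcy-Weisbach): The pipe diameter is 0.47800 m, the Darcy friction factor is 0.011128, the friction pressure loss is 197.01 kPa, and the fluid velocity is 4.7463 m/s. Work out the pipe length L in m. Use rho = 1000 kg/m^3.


L = dP*1000*D / (f*rho*vel^2/2)
L = 197.01*1000*0.47800 / (0.011128*1000*4.7463^2/2)
L = 751.31 m


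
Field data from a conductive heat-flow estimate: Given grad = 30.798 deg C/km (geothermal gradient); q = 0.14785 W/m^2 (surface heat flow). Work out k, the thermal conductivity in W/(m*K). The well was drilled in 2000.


k = q * 1000 / grad
k = 0.14785 * 1000 / 30.798
k = 4.8006 W/(m*K)


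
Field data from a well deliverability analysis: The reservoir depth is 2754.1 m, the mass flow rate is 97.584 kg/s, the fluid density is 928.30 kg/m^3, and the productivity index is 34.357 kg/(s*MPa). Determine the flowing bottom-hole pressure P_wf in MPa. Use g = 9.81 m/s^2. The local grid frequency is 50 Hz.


Step 1: P_i = rho*g*h/1e6 = 928.3*9.81*2754.1/1e6 = 25.08055 MPa
Step 2: P_wf = P_i - mdot/PI = 25.08055 - 97.584/34.357 = 22.240 MPa
P_wf = 22.240 MPa


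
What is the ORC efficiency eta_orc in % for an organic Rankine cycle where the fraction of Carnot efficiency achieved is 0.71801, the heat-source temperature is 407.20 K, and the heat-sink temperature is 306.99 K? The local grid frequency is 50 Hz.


eta_orc = (1 - Tc/Th) * f * 100
eta_orc = (1 - 306.99/407.20) * 0.71801 * 100
eta_orc = 17.670 %


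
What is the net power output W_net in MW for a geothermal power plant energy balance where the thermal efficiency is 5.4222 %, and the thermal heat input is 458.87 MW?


W_net = eta / 100 * Q_in
W_net = 5.4222 / 100 * 458.87
W_net = 24.881 MW


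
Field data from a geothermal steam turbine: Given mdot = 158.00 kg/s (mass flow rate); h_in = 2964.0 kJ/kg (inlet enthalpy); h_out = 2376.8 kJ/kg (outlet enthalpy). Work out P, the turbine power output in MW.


P = mdot * (h_in - h_out) / 1000
P = 158.00 * (2964.0 - 2376.8) / 1000
P = 92.778 MW


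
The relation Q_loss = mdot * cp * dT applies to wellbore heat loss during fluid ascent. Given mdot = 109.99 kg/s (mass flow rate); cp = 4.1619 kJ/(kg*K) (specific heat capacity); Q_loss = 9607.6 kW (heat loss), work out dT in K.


dT = Q_loss / (mdot * cp)
dT = 9607.6 / (109.99 * 4.1619)
dT = 20.988 K


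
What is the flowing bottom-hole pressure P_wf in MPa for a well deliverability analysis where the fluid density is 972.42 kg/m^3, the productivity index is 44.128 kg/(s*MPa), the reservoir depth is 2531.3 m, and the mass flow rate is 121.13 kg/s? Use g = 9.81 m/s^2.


Step 1: P_i = rho*g*h/1e6 = 972.42*9.81*2531.3/1e6 = 24.14718 MPa
Step 2: P_wf = P_i - mdot/PI = 24.14718 - 121.13/44.128 = 21.402 MPa
P_wf = 21.402 MPa


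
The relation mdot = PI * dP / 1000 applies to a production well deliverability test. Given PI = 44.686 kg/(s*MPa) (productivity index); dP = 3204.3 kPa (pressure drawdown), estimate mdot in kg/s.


mdot = PI * dP / 1000
mdot = 44.686 * 3204.3 / 1000
mdot = 143.19 kg/s


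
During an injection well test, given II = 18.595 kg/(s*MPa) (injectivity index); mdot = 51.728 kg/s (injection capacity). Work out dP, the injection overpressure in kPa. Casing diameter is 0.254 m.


dP = mdot * 1000 / II
dP = 51.728 * 1000 / 18.595
dP = 2781.8 kPa


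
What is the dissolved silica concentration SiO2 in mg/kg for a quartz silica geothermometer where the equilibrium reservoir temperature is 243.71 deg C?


SiO2 = 10^(5.19 - 1309/(T_eq + 273.15))
SiO2 = 10^(5.19 - 1309/(243.71 + 273.15))
SiO2 = 454.36 mg/kg


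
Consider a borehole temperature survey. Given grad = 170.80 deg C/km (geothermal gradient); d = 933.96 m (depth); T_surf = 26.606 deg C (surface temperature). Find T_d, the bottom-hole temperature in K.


T_d = T_surf + grad * d / 1000
T_d = 26.606 + 170.80 * 933.96 / 1000
T_d = 186.1264 deg C
Convert to K: 186.1264 + 273.15 = 459.28 K
T_d = 459.28 K


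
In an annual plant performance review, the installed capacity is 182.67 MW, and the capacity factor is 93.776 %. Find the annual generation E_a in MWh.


E_a = CF / 100 * cap * 8760
E_a = 93.776 / 100 * 182.67 * 8760
E_a = 1.5006e+06 MWh


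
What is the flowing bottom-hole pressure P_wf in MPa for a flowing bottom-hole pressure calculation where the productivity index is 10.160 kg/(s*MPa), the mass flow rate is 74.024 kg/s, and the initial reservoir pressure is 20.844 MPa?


P_wf = P_i - mdot / PI
P_wf = 20.844 - 74.024 / 10.160
P_wf = 13.558 MPa


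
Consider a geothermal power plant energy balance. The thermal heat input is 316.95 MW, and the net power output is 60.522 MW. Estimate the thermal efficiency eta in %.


eta = W_net / Q_in * 100
eta = 60.522 / 316.95 * 100
eta = 19.095 %


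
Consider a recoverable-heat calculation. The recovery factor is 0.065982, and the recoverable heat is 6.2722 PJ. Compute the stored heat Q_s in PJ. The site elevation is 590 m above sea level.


Q_s = Q_rec / RF
Q_s = 6.2722 / 0.065982
Q_s = 95.059 PJ


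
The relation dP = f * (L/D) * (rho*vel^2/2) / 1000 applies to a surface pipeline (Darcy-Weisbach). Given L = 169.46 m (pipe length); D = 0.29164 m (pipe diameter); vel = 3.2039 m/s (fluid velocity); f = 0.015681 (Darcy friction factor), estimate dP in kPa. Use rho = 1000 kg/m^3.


dP = f * (L/D) * (rho*vel^2/2) / 1000
dP = 0.015681 * (169.46/0.29164) * (1000*3.2039^2/2) / 1000
dP = 46.765 kPa


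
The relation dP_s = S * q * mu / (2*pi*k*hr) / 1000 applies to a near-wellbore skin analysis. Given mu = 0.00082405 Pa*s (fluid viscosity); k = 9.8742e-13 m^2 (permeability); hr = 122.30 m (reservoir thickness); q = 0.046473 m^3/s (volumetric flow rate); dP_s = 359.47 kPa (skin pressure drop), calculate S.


S = dP_s * 1000 * 2*pi*k*hr / (q*mu)
S = 359.47 * 1000 * 2*pi*9.8742e-13*122.30 / (0.046473*0.00082405)
S = 7.1222


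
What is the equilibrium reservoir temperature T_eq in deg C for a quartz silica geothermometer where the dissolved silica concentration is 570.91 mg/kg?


T_eq = 1309 / (5.19 - log10(SiO2)) - 273.15
T_eq = 1309 / (5.19 - log10(570.91)) - 273.15
T_eq = 264.77 deg C


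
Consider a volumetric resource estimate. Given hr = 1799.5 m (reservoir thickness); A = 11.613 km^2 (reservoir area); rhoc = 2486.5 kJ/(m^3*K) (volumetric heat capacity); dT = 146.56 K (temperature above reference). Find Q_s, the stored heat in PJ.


Step 1: Vr = A*1e6*hr = 11.613*1e6*1799.5 = 2.089759e+10 m^3
Step 2: Q_s = Vr*rhoc*dT/1e12 = 2.089759e+10*2486.5*146.56/1e12 = 7615.5 PJ
Q_s = 7615.5 PJ


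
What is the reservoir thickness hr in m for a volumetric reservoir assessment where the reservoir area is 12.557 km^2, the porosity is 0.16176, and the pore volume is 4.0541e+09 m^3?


hr = Vp / (A * 1e6 * phi)
hr = 4.0541e+09 / (12.557 * 1e6 * 0.16176)
hr = 1995.9 m


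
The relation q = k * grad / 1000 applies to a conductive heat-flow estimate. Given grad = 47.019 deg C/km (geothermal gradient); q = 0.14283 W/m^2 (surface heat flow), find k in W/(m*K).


k = q * 1000 / grad
k = 0.14283 * 1000 / 47.019
k = 3.0377 W/(m*K)


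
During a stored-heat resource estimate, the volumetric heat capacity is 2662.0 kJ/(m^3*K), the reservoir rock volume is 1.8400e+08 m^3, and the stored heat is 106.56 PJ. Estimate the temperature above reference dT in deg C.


dT = Q_s * 1e12 / (Vr * rhoc)
dT = 106.56 * 1e12 / (1.8400e+08 * 2662.0)
dT = 217.5546 K
Convert (temperature difference, 1 K = 1 deg C): 217.5546 K = 217.5546 deg C
dT = 217.55 deg C


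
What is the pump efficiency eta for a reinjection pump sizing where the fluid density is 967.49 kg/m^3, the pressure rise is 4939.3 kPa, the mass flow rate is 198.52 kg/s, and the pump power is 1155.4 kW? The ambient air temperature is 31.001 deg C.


eta = mdot * dP / (rho * P_pump)
eta = 198.52 * 4939.3 / (967.49 * 1155.4)
eta = 0.87718


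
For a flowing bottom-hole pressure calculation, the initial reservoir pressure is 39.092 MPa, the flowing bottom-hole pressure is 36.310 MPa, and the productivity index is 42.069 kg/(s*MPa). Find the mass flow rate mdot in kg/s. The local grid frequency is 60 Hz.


mdot = (P_i - P_wf) * PI
mdot = (39.092 - 36.310) * 42.069
mdot = 117.04 kg/s


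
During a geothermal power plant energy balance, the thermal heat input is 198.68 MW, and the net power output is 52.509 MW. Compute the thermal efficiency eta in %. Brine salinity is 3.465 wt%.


eta = W_net / Q_in * 100
eta = 52.509 / 198.68 * 100
eta = 26.429 %


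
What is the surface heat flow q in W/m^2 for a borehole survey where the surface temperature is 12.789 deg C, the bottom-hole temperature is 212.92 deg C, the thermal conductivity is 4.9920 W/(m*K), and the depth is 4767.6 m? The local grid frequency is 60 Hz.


Step 1: grad = (T_d - T_surf)/d * 1000 = (212.92 - 12.789)/4767.6 * 1000 = 41.97731 deg C/km
Step 2: q = k * grad / 1000 = 4.992 * 41.97731 / 1000 = 0.20955 W/m^2
q = 0.20955 W/m^2


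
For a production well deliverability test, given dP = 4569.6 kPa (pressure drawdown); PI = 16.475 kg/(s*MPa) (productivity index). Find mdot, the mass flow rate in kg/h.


mdot = PI * dP / 1000
mdot = 16.475 * 4569.6 / 1000
mdot = 75.28416 kg/s
Convert: 75.28416 kg/s * 3600.0 = 2.7102e+05 kg/h
mdot = 2.7102e+05 kg/h


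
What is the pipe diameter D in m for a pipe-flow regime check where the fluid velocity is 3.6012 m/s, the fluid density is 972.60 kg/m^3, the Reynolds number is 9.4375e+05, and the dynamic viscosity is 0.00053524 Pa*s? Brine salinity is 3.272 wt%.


D = Re * mu / (rho * vel)
D = 9.4375e+05 * 0.00053524 / (972.60 * 3.6012)
D = 0.14422 m


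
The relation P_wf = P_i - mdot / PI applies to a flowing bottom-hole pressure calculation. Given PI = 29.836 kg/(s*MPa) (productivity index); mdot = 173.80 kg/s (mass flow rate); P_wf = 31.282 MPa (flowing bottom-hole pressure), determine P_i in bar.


P_i = P_wf + mdot / PI
P_i = 31.282 + 173.80 / 29.836
P_i = 37.10718 MPa
Convert: 37.10718 MPa * 10.0 = 371.07 bar
P_i = 371.07 bar


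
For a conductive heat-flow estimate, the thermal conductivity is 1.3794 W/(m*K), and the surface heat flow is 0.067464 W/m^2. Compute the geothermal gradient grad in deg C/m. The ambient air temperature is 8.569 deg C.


grad = q * 1000 / k
grad = 0.067464 * 1000 / 1.3794
grad = 48.90822 deg C/km
Convert: 48.90822 deg C/km * 0.001 = 0.048908 deg C/m
grad = 0.048908 deg C/m


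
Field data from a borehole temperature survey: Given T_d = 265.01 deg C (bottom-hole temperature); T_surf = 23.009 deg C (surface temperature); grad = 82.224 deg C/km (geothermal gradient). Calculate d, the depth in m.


d = (T_d - T_surf) / grad * 1000
d = (265.01 - 23.009) / 82.224 * 1000
d = 2943.2 m


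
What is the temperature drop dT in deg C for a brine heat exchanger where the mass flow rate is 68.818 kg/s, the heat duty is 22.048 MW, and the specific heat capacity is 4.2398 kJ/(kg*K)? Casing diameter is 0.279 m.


dT = Q * 1000 / (mdot * cp)
dT = 22.048 * 1000 / (68.818 * 4.2398)
dT = 75.56519 K
Convert (temperature difference, 1 K = 1 deg C): 75.56519 K = 75.56519 deg C
dT = 75.565 deg C


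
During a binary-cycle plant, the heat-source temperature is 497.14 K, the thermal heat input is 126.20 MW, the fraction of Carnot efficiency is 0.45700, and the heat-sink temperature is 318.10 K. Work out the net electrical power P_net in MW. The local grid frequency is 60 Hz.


Step 1: eta = (1 - Tc/Th)*f = (1 - 318.1/497.14)*0.457 = 0.1645840
Step 2: P_net = eta * Q_in = 0.1645840 * 126.2 = 20.771 MW
P_net = 20.771 MW


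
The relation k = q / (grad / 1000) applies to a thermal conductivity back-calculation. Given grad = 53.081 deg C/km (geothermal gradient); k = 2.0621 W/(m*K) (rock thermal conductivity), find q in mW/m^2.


q = k * grad / 1000
q = 2.0621 * 53.081 / 1000
q = 0.1094583 W/m^2
Convert: 0.1094583 W/m^2 * 1000.0 = 109.46 mW/m^2
q = 109.46 mW/m^2


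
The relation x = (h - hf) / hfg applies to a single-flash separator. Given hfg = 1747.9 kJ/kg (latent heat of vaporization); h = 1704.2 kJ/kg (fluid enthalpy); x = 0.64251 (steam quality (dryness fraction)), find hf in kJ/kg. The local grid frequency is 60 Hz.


hf = h - x * hfg
hf = 1704.2 - 0.64251 * 1747.9
hf = 581.16 kJ/kg


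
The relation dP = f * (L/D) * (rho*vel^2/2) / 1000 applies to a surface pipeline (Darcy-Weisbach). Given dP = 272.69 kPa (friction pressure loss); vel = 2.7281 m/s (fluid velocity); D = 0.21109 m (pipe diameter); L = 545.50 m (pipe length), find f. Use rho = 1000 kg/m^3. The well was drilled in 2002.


f = dP*1000 / ((L/D)*(rho*vel^2/2))
f = 272.69*1000 / ((545.50/0.21109)*(1000*2.7281^2/2))
f = 0.028356


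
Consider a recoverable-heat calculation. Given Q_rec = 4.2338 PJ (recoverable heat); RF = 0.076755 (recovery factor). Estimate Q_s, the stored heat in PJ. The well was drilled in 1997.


Q_s = Q_rec / RF
Q_s = 4.2338 / 0.076755
Q_s = 55.160 PJ


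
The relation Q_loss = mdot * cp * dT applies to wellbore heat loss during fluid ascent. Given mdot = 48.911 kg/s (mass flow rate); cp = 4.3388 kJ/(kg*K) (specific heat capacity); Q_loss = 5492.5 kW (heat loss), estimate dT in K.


dT = Q_loss / (mdot * cp)
dT = 5492.5 / (48.911 * 4.3388)
dT = 25.882 K


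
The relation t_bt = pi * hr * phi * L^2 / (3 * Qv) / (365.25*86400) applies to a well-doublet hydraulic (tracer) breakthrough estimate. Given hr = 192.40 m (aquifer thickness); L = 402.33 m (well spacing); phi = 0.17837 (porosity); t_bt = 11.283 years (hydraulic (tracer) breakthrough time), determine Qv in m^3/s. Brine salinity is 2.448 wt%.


Qv = pi*hr*phi*L^2 / (3*t_bt*365.25*86400)
Qv = pi*192.40*0.17837*402.33^2 / (3*11.283*365.25*86400)
Qv = 0.016338 m^3/s


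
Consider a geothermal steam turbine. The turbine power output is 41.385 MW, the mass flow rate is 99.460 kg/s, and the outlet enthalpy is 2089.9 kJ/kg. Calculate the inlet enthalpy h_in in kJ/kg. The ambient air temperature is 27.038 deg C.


h_in = h_out + P * 1000 / mdot
h_in = 2089.9 + 41.385 * 1000 / 99.460
h_in = 2506.0 kJ/kg


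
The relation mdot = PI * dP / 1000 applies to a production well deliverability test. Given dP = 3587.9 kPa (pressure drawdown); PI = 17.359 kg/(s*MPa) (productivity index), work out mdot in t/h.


mdot = PI * dP / 1000
mdot = 17.359 * 3587.9 / 1000
mdot = 62.28236 kg/s
Convert: 62.28236 kg/s * 3.6 = 224.22 t/h
mdot = 224.22 t/h


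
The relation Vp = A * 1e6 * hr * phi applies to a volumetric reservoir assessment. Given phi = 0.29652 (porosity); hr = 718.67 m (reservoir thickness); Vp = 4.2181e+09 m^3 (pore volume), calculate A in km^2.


A = Vp / (1e6 * hr * phi)
A = 4.2181e+09 / (1e6 * 718.67 * 0.29652)
A = 19.794 km^2


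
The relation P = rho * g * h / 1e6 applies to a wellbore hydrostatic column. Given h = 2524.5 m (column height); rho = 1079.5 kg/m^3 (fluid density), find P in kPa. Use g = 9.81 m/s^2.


P = rho * g * h / 1e6
P = 1079.5 * 9.81 * 2524.5 / 1e6
P = 26.73419 MPa
Convert: 26.73419 MPa * 1000.0 = 26734 kPa
P = 26734 kPa


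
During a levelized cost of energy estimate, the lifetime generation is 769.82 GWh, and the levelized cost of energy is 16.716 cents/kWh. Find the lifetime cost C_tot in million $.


C_tot = LCOE / 100 * E_tot
C_tot = 16.716 / 100 * 769.82
C_tot = 128.68 million $


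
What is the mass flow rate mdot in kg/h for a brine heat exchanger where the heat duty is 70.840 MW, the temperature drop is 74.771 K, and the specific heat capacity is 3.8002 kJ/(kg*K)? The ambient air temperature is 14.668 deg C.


mdot = Q * 1000 / (cp * dT)
mdot = 70.840 * 1000 / (3.8002 * 74.771)
mdot = 249.3095 kg/s
Convert: 249.3095 kg/s * 3600.0 = 8.9751e+05 kg/h
mdot = 8.9751e+05 kg/h


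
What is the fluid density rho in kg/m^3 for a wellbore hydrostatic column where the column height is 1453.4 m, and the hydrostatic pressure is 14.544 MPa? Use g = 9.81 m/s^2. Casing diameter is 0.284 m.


rho = P * 1e6 / (g * h)
rho = 14.544 * 1e6 / (9.81 * 1453.4)
rho = 1020.1 kg/m^3


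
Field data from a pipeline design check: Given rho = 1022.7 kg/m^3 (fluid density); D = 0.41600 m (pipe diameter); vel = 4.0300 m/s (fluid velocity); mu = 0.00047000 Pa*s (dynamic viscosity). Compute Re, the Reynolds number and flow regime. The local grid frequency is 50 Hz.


Step 1: Re = rho*vel*D/mu = 1022.7*4.03*0.416/0.00047 = 3.6479e+06
Step 2: Re = 3.6479e+06 > 4000, so flow is turbulent.
Re = 3.6479e+06 (turbulent)


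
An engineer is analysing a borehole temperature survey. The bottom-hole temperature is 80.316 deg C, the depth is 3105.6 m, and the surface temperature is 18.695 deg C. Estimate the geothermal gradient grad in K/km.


grad = (T_d - T_surf) / d * 1000
grad = (80.316 - 18.695) / 3105.6 * 1000
grad = 19.84190 deg C/km
Convert: 19.84190 deg C/km * 1.0 = 19.842 K/km
grad = 19.842 K/km


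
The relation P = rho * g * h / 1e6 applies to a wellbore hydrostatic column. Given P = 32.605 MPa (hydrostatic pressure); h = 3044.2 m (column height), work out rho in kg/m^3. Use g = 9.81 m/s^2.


rho = P * 1e6 / (g * h)
rho = 32.605 * 1e6 / (9.81 * 3044.2)
rho = 1091.8 kg/m^3
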